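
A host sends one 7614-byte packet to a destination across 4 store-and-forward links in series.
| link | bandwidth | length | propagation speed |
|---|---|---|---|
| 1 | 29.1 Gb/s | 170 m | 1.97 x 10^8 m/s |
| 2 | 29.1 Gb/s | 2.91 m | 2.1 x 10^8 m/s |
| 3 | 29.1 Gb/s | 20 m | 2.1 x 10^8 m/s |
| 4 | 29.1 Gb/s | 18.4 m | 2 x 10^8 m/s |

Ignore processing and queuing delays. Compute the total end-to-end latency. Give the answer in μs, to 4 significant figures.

9.437 μs

L = 7614 × 8 = 60912 bits.
Transmission delay per hop = L/R = 60912/29100000000 = 2.0932 μs; 4 hops → 8.37278 μs.
Propagation delays (d/s per hop): 0.862944, 0.0138571, 0.0952381, 0.092 μs; sum = 1.06404 μs.
End-to-end = 9.437 μs.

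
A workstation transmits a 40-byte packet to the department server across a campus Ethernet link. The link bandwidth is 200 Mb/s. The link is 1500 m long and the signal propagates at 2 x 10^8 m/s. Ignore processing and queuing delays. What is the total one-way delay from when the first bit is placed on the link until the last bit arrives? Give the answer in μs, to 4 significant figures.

L = 40 × 8 = 320 bits.
Transmission delay = L/R = 320 / 200000000 = 1.6 μs.
Propagation delay = d/s = 1500 m / 200000000 m/s = 7.5 μs.
Total = 9.100 μs.

9.100 μs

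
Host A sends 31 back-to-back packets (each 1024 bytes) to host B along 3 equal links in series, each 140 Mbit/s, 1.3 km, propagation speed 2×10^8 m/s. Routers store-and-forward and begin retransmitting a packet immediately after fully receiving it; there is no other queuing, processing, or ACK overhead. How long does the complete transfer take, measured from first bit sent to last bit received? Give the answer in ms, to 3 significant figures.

1.95 ms

Per-hop transmission t_tx = L/R = 8192/140000000 = 0.0585143 ms.
Per-hop propagation t_prop = 1300/200000000 = 0.0065 ms.
Pipeline fill: first packet needs 3·t_tx to clear all hops; remaining 30 packets each add one t_tx.
Total = (3+31-1)·t_tx + 3·t_prop = 33·0.0585143 + 3·0.0065 = 1.95 ms.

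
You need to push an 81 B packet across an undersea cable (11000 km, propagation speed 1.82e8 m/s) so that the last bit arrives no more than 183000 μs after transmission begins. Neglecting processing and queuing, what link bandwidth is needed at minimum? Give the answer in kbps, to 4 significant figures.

L = 648 bits.
Propagation delay = 11000000 / 182000000 = 60439.6 μs.
Transmission budget = 183000 − 60439.6 = 122560 μs.
R ≥ L / t_tx = 648 bits / 0.12256 s = 5.287 kbps.

5.287 kbps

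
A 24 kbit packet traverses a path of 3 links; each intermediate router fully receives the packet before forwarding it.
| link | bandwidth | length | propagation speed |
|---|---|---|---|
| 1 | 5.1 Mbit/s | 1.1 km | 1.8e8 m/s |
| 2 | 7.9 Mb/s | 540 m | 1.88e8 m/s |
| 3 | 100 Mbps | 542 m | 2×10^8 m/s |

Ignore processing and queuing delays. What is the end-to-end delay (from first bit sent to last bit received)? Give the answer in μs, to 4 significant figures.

L = 24000 bits.
Transmission delays (L/R per hop): 4705.88, 3037.97, 240 μs; sum = 7983.86 μs.
Propagation delays (d/s per hop): 6.11111, 2.87234, 2.71 μs; sum = 11.6935 μs.
End-to-end = 7996 μs.

7996 μs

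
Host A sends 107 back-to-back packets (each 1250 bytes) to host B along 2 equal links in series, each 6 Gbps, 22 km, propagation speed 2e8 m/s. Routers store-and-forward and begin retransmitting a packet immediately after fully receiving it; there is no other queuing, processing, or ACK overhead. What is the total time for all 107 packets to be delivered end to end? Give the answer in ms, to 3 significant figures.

0.400 ms

Per-hop transmission t_tx = L/R = 10000/6000000000 = 0.00166667 ms.
Per-hop propagation t_prop = 22000/200000000 = 0.11 ms.
Pipeline fill: first packet needs 2·t_tx to clear all hops; remaining 106 packets each add one t_tx.
Total = (2+107-1)·t_tx + 2·t_prop = 108·0.00166667 + 2·0.11 = 0.400 ms.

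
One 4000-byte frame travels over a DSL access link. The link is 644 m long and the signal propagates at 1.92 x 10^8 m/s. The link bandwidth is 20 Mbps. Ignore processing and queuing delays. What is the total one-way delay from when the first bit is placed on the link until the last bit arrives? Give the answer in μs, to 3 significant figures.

L = 4000 × 8 = 32000 bits.
Transmission delay = L/R = 32000 / 20000000 = 1600 μs.
Propagation delay = d/s = 644 m / 192000000 m/s = 3.35417 μs.
Total = 1600 μs.

1600 μs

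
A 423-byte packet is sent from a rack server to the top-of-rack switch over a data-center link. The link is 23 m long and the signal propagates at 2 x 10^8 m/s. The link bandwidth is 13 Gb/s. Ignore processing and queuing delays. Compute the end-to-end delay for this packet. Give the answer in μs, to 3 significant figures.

L = 423 × 8 = 3384 bits.
Transmission delay = L/R = 3384 / 13000000000 = 0.260308 μs.
Propagation delay = d/s = 23 m / 200000000 m/s = 0.115 μs.
Total = 0.375 μs.

0.375 μs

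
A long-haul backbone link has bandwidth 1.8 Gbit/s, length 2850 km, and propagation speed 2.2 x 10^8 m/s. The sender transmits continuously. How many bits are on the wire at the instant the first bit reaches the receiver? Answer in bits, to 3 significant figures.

Propagation delay = 2850000 / 2.2e+08 = 0.0129545 s.
BDP = R × t_prop = 1800000000 × 0.0129545 = 23318200 bits.

23300000 bits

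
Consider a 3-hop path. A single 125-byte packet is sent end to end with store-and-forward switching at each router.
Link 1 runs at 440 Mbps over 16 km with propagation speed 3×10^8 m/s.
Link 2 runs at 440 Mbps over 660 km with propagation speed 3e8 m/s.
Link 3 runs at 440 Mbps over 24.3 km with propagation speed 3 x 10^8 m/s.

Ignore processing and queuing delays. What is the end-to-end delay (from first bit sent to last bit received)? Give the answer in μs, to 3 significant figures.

2340 μs

L = 125 × 8 = 1000 bits.
Transmission delay per hop = L/R = 1000/440000000 = 2.27273 μs; 3 hops → 6.81818 μs.
Propagation delays (d/s per hop): 53.3333, 2200, 81 μs; sum = 2334.33 μs.
End-to-end = 2340 μs.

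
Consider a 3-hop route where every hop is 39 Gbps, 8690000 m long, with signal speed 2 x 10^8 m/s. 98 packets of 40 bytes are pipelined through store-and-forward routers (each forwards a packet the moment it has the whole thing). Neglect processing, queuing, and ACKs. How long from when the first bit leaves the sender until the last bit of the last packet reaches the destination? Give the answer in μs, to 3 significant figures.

130000 μs

Per-hop transmission t_tx = L/R = 320/39000000000 = 0.00820513 μs.
Per-hop propagation t_prop = 8690000/200000000 = 43450 μs.
Pipeline fill: first packet needs 3·t_tx to clear all hops; remaining 97 packets each add one t_tx.
Total = (3+98-1)·t_tx + 3·t_prop = 100·0.00820513 + 3·43450 = 130000 μs.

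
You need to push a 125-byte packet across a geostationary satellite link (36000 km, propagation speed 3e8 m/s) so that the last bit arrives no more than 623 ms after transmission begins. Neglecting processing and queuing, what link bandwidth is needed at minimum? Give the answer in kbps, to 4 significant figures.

L = 1000 bits.
Propagation delay = 36000000 / 300000000 = 120 ms.
Transmission budget = 623 − 120 = 503 ms.
R ≥ L / t_tx = 1000 bits / 0.503 s = 1.988 kbps.

1.988 kbps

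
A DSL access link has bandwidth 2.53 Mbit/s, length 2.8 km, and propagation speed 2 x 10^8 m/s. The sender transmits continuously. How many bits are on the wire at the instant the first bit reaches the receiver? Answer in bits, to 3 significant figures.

Propagation delay = 2800 / 200000000 = 1.4e-05 s.
BDP = R × t_prop = 2530000 × 1.4e-05 = 35.42 bits.

35.4 bits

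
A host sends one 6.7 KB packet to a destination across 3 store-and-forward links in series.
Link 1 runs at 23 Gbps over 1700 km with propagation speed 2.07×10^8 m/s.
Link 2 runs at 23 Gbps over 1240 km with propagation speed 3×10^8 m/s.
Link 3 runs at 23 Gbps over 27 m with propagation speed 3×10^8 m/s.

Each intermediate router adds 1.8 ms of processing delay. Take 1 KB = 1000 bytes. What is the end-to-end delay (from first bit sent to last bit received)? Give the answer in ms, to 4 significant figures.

L = 53600 bits.
Transmission delay per hop = L/R = 53600/23000000000 = 0.00233043 ms; 3 hops → 0.0069913 ms.
Propagation delays (d/s per hop): 8.21256, 4.13333, 9e-05 ms; sum = 12.346 ms.
Processing at 2 router(s): 2 × 1.8 ms = 3.6 ms.
End-to-end = 15.95 ms.

15.95 ms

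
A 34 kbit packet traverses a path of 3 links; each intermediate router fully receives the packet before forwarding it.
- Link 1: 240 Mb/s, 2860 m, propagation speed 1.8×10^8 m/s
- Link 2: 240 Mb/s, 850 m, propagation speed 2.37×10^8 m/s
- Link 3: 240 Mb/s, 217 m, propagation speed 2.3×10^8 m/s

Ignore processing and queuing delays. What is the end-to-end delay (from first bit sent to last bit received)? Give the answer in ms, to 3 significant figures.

L = 34000 bits.
Transmission delay per hop = L/R = 34000/240000000 = 0.141667 ms; 3 hops → 0.425 ms.
Propagation delays (d/s per hop): 0.0158889, 0.0035865, 0.000943478 ms; sum = 0.0204189 ms.
End-to-end = 0.445 ms.

0.445 ms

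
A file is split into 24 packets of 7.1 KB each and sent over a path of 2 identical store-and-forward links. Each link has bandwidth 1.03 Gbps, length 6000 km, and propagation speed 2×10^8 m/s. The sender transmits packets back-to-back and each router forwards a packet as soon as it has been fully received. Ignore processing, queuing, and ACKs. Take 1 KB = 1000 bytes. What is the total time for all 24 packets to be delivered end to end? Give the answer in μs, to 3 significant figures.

61400 μs

Per-hop transmission t_tx = L/R = 56800/1030000000 = 55.1456 μs.
Per-hop propagation t_prop = 6000000/200000000 = 30000 μs.
Pipeline fill: first packet needs 2·t_tx to clear all hops; remaining 23 packets each add one t_tx.
Total = (2+24-1)·t_tx + 2·t_prop = 25·55.1456 + 2·30000 = 61400 μs.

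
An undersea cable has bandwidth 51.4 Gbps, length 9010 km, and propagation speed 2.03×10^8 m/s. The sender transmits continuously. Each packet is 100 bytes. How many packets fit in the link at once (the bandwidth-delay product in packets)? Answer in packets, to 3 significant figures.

Propagation delay = 9010000 / 2.03e+08 = 0.0443842 s.
BDP = R × t_prop = 51400000000 × 0.0443842 = 2281350000 bits.
In packets of 800 bits: 2850000 packets.

2850000 packets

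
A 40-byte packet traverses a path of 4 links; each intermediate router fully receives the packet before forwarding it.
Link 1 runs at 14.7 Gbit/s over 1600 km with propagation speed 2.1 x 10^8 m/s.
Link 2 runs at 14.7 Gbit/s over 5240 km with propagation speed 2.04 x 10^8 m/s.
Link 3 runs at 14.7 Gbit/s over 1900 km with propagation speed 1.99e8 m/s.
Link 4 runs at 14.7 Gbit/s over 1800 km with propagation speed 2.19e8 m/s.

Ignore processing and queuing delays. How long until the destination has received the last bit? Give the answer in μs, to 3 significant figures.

51100 μs

L = 40 × 8 = 320 bits.
Transmission delay per hop = L/R = 320/14700000000 = 0.0217687 μs; 4 hops → 0.0870748 μs.
Propagation delays (d/s per hop): 7619.05, 25686.3, 9547.74, 8219.18 μs; sum = 51072.2 μs.
End-to-end = 51100 μs.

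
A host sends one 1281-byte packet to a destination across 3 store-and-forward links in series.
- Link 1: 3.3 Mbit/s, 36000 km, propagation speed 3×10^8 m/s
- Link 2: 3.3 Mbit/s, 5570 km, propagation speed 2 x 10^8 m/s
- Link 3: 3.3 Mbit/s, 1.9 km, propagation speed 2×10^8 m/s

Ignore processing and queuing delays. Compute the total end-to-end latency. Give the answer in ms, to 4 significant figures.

157.2 ms

L = 1281 × 8 = 10248 bits.
Transmission delay per hop = L/R = 10248/3300000 = 3.10545 ms; 3 hops → 9.31636 ms.
Propagation delays (d/s per hop): 120, 27.85, 0.0095 ms; sum = 147.86 ms.
End-to-end = 157.2 ms.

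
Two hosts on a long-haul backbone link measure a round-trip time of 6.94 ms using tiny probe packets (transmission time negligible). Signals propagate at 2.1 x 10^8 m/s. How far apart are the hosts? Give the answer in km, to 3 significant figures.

729 km

One-way propagation = RTT/2 = 3.47 ms.
d = s × t = 210000000 × 0.00347 = 729 km.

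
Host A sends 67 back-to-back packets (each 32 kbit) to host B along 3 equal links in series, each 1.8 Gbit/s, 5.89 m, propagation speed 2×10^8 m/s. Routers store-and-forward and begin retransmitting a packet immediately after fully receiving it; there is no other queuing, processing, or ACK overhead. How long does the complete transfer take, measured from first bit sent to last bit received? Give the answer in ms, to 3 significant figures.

1.23 ms

Per-hop transmission t_tx = L/R = 32000/1800000000 = 0.0177778 ms.
Per-hop propagation t_prop = 5.89/200000000 = 2.945e-05 ms.
Pipeline fill: first packet needs 3·t_tx to clear all hops; remaining 66 packets each add one t_tx.
Total = (3+67-1)·t_tx + 3·t_prop = 69·0.0177778 + 3·2.945e-05 = 1.23 ms.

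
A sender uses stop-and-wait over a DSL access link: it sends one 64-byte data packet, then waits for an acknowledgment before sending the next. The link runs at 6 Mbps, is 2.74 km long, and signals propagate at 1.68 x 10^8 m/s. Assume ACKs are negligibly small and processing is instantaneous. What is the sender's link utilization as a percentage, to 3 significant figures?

72.3 %

t_tx = L/R = 512/6000000 = 8.53333e-05 s.
t_prop = 2740/168000000 = 1.63095e-05 s; RTT = 3.2619e-05 s.
Cycle = t_tx + RTT = 0.000117952 s.
Utilization = t_tx / cycle = 8.53333e-05/0.000117952 = 72.3 %.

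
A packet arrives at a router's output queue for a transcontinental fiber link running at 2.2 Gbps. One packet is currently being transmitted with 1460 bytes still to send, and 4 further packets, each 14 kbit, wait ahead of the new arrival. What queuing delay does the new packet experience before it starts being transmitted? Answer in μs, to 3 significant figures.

Each queued packet: L/R = 14000/2200000000 = 6.36364 μs.
4 queued → 25.4545 μs.
Plus remaining 11680 bits of current packet: 5.30909 μs.
Queuing delay = 30.8 μs.

30.8 μs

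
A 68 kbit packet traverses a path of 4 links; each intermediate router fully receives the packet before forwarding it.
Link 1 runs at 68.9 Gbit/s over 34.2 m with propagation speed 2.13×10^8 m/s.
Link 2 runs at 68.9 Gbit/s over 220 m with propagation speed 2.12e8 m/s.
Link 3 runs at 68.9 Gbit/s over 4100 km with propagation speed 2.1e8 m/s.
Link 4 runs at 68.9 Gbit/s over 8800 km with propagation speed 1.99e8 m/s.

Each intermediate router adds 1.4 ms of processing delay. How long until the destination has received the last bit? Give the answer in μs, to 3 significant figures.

L = 68000 bits.
Transmission delay per hop = L/R = 68000/68900000000 = 0.986938 μs; 4 hops → 3.94775 μs.
Propagation delays (d/s per hop): 0.160563, 1.03774, 19523.8, 44221.1 μs; sum = 63746.1 μs.
Processing at 3 router(s): 3 × 1.4 ms = 4200 μs.
End-to-end = 68000 μs.

68000 μs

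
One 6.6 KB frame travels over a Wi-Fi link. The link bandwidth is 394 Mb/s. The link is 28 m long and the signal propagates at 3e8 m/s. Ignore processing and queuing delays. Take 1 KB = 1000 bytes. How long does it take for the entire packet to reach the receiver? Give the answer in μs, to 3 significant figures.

134 μs

L = 52800 bits.
Transmission delay = L/R = 52800 / 394000000 = 134.01 μs.
Propagation delay = d/s = 28 m / 300000000 m/s = 0.0933333 μs.
Total = 134 μs.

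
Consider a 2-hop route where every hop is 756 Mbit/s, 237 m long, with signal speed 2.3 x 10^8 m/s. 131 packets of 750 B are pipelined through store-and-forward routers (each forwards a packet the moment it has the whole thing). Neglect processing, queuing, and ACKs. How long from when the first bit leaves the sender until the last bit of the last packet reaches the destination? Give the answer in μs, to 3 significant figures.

Per-hop transmission t_tx = L/R = 6000/756000000 = 7.93651 μs.
Per-hop propagation t_prop = 237/2.3e+08 = 1.03043 μs.
Pipeline fill: first packet needs 2·t_tx to clear all hops; remaining 130 packets each add one t_tx.
Total = (2+131-1)·t_tx + 2·t_prop = 132·7.93651 + 2·1.03043 = 1050 μs.

1050 μs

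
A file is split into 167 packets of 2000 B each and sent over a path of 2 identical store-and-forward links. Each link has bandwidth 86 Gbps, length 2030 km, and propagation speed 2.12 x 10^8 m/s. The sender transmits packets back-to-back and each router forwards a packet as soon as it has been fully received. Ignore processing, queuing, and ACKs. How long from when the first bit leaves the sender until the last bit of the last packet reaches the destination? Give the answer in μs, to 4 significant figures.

19180 μs

Per-hop transmission t_tx = L/R = 16000/86000000000 = 0.186047 μs.
Per-hop propagation t_prop = 2030000/212000000 = 9575.47 μs.
Pipeline fill: first packet needs 2·t_tx to clear all hops; remaining 166 packets each add one t_tx.
Total = (2+167-1)·t_tx + 2·t_prop = 168·0.186047 + 2·9575.47 = 19180 μs.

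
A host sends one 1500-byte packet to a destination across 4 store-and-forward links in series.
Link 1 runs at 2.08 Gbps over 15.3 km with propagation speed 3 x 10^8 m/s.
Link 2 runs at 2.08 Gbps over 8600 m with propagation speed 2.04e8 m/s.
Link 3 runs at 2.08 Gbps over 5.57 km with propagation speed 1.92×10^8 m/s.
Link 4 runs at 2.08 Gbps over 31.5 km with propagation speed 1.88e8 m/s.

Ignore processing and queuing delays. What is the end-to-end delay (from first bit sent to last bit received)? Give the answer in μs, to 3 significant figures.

L = 1500 × 8 = 12000 bits.
Transmission delay per hop = L/R = 12000/2080000000 = 5.76923 μs; 4 hops → 23.0769 μs.
Propagation delays (d/s per hop): 51, 42.1569, 29.0104, 167.553 μs; sum = 289.72 μs.
End-to-end = 313 μs.

313 μs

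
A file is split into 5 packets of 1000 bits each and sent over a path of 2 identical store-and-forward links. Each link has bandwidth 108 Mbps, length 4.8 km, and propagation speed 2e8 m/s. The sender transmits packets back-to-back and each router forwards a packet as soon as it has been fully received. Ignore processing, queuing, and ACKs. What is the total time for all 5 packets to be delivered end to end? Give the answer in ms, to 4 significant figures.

Per-hop transmission t_tx = L/R = 1000/108000000 = 0.00925926 ms.
Per-hop propagation t_prop = 4800/200000000 = 0.024 ms.
Pipeline fill: first packet needs 2·t_tx to clear all hops; remaining 4 packets each add one t_tx.
Total = (2+5-1)·t_tx + 2·t_prop = 6·0.00925926 + 2·0.024 = 0.1036 ms.

0.1036 ms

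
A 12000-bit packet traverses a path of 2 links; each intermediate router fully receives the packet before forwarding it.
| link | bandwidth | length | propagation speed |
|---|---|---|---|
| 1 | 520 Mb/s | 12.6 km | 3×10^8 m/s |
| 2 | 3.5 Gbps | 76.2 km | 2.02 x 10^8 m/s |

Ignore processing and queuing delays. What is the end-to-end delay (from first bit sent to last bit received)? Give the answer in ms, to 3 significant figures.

0.446 ms

Transmission delays (L/R per hop): 0.0230769, 0.00342857 ms; sum = 0.0265055 ms.
Propagation delays (d/s per hop): 0.042, 0.377228 ms; sum = 0.419228 ms.
End-to-end = 0.446 ms.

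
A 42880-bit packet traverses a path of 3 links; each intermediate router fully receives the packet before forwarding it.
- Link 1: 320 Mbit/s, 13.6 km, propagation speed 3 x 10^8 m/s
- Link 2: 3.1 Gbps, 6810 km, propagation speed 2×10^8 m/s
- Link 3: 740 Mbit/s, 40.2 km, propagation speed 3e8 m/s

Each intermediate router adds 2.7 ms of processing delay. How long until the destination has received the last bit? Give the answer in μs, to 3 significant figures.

39800 μs

Transmission delays (L/R per hop): 134, 13.8323, 57.9459 μs; sum = 205.778 μs.
Propagation delays (d/s per hop): 45.3333, 34050, 134 μs; sum = 34229.3 μs.
Processing at 2 router(s): 2 × 2.7 ms = 5400 μs.
End-to-end = 39800 μs.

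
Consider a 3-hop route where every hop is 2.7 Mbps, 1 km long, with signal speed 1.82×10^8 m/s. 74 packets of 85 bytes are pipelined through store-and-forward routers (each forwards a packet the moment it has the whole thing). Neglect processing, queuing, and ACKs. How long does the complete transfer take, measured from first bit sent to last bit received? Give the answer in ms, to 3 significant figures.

Per-hop transmission t_tx = L/R = 680/2700000 = 0.251852 ms.
Per-hop propagation t_prop = 1000/182000000 = 0.00549451 ms.
Pipeline fill: first packet needs 3·t_tx to clear all hops; remaining 73 packets each add one t_tx.
Total = (3+74-1)·t_tx + 3·t_prop = 76·0.251852 + 3·0.00549451 = 19.2 ms.

19.2 ms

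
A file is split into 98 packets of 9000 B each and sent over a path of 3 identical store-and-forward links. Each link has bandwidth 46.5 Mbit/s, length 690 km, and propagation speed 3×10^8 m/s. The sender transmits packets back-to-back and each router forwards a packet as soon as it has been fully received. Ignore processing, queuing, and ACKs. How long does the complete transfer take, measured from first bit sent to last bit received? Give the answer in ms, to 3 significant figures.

Per-hop transmission t_tx = L/R = 72000/46500000 = 1.54839 ms.
Per-hop propagation t_prop = 690000/300000000 = 2.3 ms.
Pipeline fill: first packet needs 3·t_tx to clear all hops; remaining 97 packets each add one t_tx.
Total = (3+98-1)·t_tx + 3·t_prop = 100·1.54839 + 3·2.3 = 162 ms.

162 ms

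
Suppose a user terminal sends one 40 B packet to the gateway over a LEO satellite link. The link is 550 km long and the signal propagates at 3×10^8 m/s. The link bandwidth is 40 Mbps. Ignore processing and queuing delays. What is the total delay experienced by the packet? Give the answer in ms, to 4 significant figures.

L = 40 × 8 = 320 bits.
Transmission delay = L/R = 320 / 40000000 = 0.008 ms.
Propagation delay = d/s = 550000 m / 300000000 m/s = 1.83333 ms.
Total = 1.841 ms.

1.841 ms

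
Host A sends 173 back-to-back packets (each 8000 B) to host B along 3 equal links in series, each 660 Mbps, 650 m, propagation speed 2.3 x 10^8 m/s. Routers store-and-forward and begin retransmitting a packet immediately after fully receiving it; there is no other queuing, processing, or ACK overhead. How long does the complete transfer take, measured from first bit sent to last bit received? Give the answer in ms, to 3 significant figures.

17.0 ms

Per-hop transmission t_tx = L/R = 64000/660000000 = 0.0969697 ms.
Per-hop propagation t_prop = 650/2.3e+08 = 0.00282609 ms.
Pipeline fill: first packet needs 3·t_tx to clear all hops; remaining 172 packets each add one t_tx.
Total = (3+173-1)·t_tx + 3·t_prop = 175·0.0969697 + 3·0.00282609 = 17.0 ms.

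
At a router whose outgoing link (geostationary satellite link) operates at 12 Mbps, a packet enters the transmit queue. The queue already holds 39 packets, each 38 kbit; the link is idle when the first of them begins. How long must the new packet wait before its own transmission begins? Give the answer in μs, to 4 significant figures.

123500 μs

Each queued packet: L/R = 38000/12000000 = 3166.67 μs.
39 queued → 123500 μs.
Queuing delay = 123500 μs.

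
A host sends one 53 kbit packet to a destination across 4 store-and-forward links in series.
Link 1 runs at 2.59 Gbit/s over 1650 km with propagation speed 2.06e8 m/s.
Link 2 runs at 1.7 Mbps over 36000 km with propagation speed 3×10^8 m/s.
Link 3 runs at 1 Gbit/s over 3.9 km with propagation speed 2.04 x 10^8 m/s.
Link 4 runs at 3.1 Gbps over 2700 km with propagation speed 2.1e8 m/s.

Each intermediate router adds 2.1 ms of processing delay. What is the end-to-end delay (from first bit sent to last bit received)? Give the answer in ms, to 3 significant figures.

L = 53000 bits.
Transmission delays (L/R per hop): 0.0204633, 31.1765, 0.053, 0.0170968 ms; sum = 31.267 ms.
Propagation delays (d/s per hop): 8.00971, 120, 0.0191176, 12.8571 ms; sum = 140.886 ms.
Processing at 3 router(s): 3 × 2.1 ms = 6.3 ms.
End-to-end = 178 ms.

178 ms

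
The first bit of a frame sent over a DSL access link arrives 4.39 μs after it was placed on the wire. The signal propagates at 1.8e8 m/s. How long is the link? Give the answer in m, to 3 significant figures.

d = s × t_prop = 180000000 × 4.39e-06 = 790 m.

790 m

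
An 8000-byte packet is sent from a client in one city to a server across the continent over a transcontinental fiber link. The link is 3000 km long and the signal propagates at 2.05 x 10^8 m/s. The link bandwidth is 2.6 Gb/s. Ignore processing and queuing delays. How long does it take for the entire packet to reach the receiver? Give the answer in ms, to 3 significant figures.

L = 8000 × 8 = 64000 bits.
Transmission delay = L/R = 64000 / 2600000000 = 0.0246154 ms.
Propagation delay = d/s = 3000000 m / 2.05e+08 m/s = 14.6341 ms.
Total = 14.7 ms.

14.7 ms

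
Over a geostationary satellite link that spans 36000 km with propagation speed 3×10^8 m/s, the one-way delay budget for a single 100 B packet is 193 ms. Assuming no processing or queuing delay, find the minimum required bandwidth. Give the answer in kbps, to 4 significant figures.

10.96 kbps

L = 800 bits.
Propagation delay = 36000000 / 300000000 = 120 ms.
Transmission budget = 193 − 120 = 73 ms.
R ≥ L / t_tx = 800 bits / 0.073 s = 10.96 kbps.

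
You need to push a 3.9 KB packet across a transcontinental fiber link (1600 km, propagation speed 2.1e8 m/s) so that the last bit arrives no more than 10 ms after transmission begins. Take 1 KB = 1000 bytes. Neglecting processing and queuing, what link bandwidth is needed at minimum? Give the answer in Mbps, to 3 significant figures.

13.1 Mbps

L = 31200 bits.
Propagation delay = 1600000 / 210000000 = 7.61905 ms.
Transmission budget = 10 − 7.61905 = 2.38095 ms.
R ≥ L / t_tx = 31200 bits / 0.00238095 s = 13.1 Mbps.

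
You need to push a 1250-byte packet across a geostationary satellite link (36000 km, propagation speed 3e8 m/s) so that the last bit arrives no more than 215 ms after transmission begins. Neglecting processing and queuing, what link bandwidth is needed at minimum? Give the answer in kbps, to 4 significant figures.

L = 10000 bits.
Propagation delay = 36000000 / 300000000 = 120 ms.
Transmission budget = 215 − 120 = 95 ms.
R ≥ L / t_tx = 10000 bits / 0.095 s = 105.3 kbps.

105.3 kbps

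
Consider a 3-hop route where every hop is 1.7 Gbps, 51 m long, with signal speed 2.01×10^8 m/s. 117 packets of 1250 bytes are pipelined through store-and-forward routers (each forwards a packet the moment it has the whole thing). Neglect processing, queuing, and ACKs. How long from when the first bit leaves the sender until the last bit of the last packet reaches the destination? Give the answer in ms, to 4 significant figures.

0.7008 ms

Per-hop transmission t_tx = L/R = 10000/1700000000 = 0.00588235 ms.
Per-hop propagation t_prop = 51/2.01e+08 = 0.000253731 ms.
Pipeline fill: first packet needs 3·t_tx to clear all hops; remaining 116 packets each add one t_tx.
Total = (3+117-1)·t_tx + 3·t_prop = 119·0.00588235 + 3·0.000253731 = 0.7008 ms.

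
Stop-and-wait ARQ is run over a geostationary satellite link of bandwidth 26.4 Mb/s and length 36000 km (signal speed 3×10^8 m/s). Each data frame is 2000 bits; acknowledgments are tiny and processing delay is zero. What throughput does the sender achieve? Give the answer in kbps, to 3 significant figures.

t_tx = L/R = 2000/26400000 = 7.57576e-05 s.
t_prop = 36000000/300000000 = 0.12 s; RTT = 0.24 s.
Cycle = t_tx + RTT = 0.240076 s.
Throughput = L / cycle = 2000 / 0.240076 = 8.33 kbps.

8.33 kbps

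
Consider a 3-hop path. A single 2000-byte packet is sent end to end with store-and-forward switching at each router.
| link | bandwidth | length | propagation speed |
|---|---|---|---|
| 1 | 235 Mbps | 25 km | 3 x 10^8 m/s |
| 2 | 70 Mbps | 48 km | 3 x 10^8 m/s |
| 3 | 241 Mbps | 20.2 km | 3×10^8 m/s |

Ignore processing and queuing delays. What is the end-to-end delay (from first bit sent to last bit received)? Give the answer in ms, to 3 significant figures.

0.674 ms

L = 2000 × 8 = 16000 bits.
Transmission delays (L/R per hop): 0.0680851, 0.228571, 0.06639 ms; sum = 0.363047 ms.
Propagation delays (d/s per hop): 0.0833333, 0.16, 0.0673333 ms; sum = 0.310667 ms.
End-to-end = 0.674 ms.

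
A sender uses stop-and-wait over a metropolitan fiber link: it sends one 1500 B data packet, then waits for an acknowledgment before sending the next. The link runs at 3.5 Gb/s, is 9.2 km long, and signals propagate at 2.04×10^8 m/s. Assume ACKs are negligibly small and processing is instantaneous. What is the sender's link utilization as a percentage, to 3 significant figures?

t_tx = L/R = 12000/3500000000 = 3.42857e-06 s.
t_prop = 9200/204000000 = 4.5098e-05 s; RTT = 9.01961e-05 s.
Cycle = t_tx + RTT = 9.36246e-05 s.
Utilization = t_tx / cycle = 3.42857e-06/9.36246e-05 = 3.66 %.

3.66 %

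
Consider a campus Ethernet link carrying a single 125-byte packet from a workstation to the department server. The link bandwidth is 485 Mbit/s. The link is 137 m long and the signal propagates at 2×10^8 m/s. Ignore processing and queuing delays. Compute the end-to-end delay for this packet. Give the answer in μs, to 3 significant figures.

L = 125 × 8 = 1000 bits.
Transmission delay = L/R = 1000 / 485000000 = 2.06186 μs.
Propagation delay = d/s = 137 m / 200000000 m/s = 0.685 μs.
Total = 2.75 μs.

2.75 μs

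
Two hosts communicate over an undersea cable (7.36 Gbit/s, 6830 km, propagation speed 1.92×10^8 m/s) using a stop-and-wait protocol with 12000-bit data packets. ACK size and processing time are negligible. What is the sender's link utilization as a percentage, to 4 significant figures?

0.002292 %

t_tx = L/R = 12000/7360000000 = 1.63043e-06 s.
t_prop = 6830000/192000000 = 0.0355729 s; RTT = 0.0711458 s.
Cycle = t_tx + RTT = 0.0711475 s.
Utilization = t_tx / cycle = 1.63043e-06/0.0711475 = 0.002292 %.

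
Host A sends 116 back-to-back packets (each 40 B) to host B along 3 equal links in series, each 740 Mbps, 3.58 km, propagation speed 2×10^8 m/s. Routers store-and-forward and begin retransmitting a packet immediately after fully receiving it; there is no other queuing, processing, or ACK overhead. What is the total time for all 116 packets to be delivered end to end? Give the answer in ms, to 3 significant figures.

0.105 ms

Per-hop transmission t_tx = L/R = 320/740000000 = 0.000432432 ms.
Per-hop propagation t_prop = 3580/200000000 = 0.0179 ms.
Pipeline fill: first packet needs 3·t_tx to clear all hops; remaining 115 packets each add one t_tx.
Total = (3+116-1)·t_tx + 3·t_prop = 118·0.000432432 + 3·0.0179 = 0.105 ms.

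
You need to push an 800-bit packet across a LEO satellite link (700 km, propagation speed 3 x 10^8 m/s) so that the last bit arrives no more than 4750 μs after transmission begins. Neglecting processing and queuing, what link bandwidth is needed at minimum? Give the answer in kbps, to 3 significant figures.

331 kbps

Propagation delay = 700000 / 300000000 = 2333.33 μs.
Transmission budget = 4750 − 2333.33 = 2416.67 μs.
R ≥ L / t_tx = 800 bits / 0.00241667 s = 331 kbps.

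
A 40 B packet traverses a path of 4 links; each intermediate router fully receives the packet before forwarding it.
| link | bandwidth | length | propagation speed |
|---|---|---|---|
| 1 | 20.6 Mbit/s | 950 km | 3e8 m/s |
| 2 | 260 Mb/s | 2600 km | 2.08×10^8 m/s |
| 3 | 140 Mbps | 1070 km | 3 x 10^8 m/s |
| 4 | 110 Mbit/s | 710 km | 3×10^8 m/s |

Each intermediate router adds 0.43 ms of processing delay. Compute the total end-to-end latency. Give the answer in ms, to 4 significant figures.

L = 40 × 8 = 320 bits.
Transmission delays (L/R per hop): 0.015534, 0.00123077, 0.00228571, 0.00290909 ms; sum = 0.0219596 ms.
Propagation delays (d/s per hop): 3.16667, 12.5, 3.56667, 2.36667 ms; sum = 21.6 ms.
Processing at 3 router(s): 3 × 0.43 ms = 1.29 ms.
End-to-end = 22.91 ms.

22.91 ms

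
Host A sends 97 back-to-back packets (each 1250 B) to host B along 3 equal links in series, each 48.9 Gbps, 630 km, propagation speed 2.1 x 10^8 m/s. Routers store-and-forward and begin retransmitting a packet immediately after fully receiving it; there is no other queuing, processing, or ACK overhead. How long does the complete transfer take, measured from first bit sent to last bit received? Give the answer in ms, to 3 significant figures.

9.02 ms

Per-hop transmission t_tx = L/R = 10000/48900000000 = 0.000204499 ms.
Per-hop propagation t_prop = 630000/210000000 = 3 ms.
Pipeline fill: first packet needs 3·t_tx to clear all hops; remaining 96 packets each add one t_tx.
Total = (3+97-1)·t_tx + 3·t_prop = 99·0.000204499 + 3·3 = 9.02 ms.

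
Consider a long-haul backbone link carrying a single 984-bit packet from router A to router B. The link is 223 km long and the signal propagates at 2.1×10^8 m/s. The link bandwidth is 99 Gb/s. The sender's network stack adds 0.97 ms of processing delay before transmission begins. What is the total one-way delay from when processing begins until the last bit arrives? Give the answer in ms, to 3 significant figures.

Transmission delay = L/R = 984 / 99000000000 = 9.93939e-06 ms.
Propagation delay = d/s = 223000 m / 210000000 m/s = 1.0619 ms.
Plus processing delay 0.97 ms = 0.97 ms.
Total = 2.03 ms.

2.03 ms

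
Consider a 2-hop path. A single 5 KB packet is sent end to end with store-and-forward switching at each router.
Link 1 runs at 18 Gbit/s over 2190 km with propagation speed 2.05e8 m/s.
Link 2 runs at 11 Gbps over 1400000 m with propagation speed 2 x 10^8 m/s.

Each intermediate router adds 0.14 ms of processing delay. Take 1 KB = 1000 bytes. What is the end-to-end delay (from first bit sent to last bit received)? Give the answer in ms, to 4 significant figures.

L = 40000 bits.
Transmission delays (L/R per hop): 0.00222222, 0.00363636 ms; sum = 0.00585859 ms.
Propagation delays (d/s per hop): 10.6829, 7 ms; sum = 17.6829 ms.
Processing at 1 router(s): 1 × 0.14 ms = 0.14 ms.
End-to-end = 17.83 ms.

17.83 ms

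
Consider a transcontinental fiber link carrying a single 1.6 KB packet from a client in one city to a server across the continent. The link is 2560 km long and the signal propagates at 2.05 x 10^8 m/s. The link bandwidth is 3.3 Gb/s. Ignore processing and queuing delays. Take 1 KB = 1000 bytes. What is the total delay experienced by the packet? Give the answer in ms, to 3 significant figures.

12.5 ms

L = 12800 bits.
Transmission delay = L/R = 12800 / 3300000000 = 0.00387879 ms.
Propagation delay = d/s = 2560000 m / 2.05e+08 m/s = 12.4878 ms.
Total = 12.5 ms.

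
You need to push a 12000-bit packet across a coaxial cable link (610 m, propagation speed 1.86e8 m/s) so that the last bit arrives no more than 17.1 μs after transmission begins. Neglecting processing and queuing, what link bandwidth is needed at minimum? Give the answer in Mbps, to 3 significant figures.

Propagation delay = 610 / 186000000 = 3.27957 μs.
Transmission budget = 17.1 − 3.27957 = 13.8204 μs.
R ≥ L / t_tx = 12000 bits / 1.38204e-05 s = 868 Mbps.

868 Mbps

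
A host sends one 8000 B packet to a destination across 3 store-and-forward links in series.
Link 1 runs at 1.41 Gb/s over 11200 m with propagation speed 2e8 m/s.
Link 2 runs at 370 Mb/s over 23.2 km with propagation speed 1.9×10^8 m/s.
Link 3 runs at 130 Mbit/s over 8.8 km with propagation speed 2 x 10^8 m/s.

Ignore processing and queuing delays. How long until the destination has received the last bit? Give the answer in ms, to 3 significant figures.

0.933 ms

L = 8000 × 8 = 64000 bits.
Transmission delays (L/R per hop): 0.0453901, 0.172973, 0.492308 ms; sum = 0.710671 ms.
Propagation delays (d/s per hop): 0.056, 0.122105, 0.044 ms; sum = 0.222105 ms.
End-to-end = 0.933 ms.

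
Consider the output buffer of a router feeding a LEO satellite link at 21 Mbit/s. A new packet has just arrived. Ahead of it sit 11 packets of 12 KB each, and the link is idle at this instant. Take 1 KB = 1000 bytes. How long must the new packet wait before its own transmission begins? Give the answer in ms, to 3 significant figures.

50.3 ms

Each queued packet: L/R = 96000/21000000 = 4.57143 ms.
11 queued → 50.2857 ms.
Queuing delay = 50.3 ms.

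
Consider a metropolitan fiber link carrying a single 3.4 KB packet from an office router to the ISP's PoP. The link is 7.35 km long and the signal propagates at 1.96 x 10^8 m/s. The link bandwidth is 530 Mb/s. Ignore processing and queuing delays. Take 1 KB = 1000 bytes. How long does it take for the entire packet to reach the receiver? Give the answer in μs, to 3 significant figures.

88.8 μs

L = 27200 bits.
Transmission delay = L/R = 27200 / 530000000 = 51.3208 μs.
Propagation delay = d/s = 7350 m / 196000000 m/s = 37.5 μs.
Total = 88.8 μs.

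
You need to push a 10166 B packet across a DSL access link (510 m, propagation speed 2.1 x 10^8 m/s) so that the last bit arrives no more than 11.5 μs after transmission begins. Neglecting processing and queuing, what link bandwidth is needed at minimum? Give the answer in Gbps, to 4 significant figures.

8.965 Gbps

L = 81328 bits.
Propagation delay = 510 / 210000000 = 2.42857 μs.
Transmission budget = 11.5 − 2.42857 = 9.07143 μs.
R ≥ L / t_tx = 81328 bits / 9.07143e-06 s = 8.965 Gbps.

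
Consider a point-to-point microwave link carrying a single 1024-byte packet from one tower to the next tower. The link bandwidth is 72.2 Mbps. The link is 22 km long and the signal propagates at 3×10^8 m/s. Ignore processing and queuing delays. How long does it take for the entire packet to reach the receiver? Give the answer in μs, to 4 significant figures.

186.8 μs

L = 1024 × 8 = 8192 bits.
Transmission delay = L/R = 8192 / 72200000 = 113.463 μs.
Propagation delay = d/s = 22000 m / 300000000 m/s = 73.3333 μs.
Total = 186.8 μs.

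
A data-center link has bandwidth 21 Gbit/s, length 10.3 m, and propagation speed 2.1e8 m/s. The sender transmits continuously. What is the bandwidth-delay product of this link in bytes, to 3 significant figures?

Propagation delay = 10.3 / 210000000 = 4.90476e-08 s.
BDP = R × t_prop = 21000000000 × 4.90476e-08 = 1030 bits.
In bytes: 1030/8 = 129 bytes.

129 bytes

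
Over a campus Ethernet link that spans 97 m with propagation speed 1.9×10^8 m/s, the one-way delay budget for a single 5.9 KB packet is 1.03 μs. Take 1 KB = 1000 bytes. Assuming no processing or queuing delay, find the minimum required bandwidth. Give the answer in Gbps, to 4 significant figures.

90.86 Gbps

L = 47200 bits.
Propagation delay = 97 / 190000000 = 0.510526 μs.
Transmission budget = 1.03 − 0.510526 = 0.519474 μs.
R ≥ L / t_tx = 47200 bits / 5.19474e-07 s = 90.86 Gbps.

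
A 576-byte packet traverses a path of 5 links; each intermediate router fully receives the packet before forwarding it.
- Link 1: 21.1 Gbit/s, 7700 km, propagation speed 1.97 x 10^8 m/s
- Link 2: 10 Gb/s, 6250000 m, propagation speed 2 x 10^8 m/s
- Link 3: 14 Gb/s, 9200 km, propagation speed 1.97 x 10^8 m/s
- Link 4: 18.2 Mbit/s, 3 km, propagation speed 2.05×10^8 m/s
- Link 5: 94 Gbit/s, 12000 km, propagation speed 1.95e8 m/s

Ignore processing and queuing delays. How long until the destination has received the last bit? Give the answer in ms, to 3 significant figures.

179 ms

L = 576 × 8 = 4608 bits.
Transmission delays (L/R per hop): 0.000218389, 0.0004608, 0.000329143, 0.253187, 4.90213e-05 ms; sum = 0.254244 ms.
Propagation delays (d/s per hop): 39.0863, 31.25, 46.7005, 0.0146341, 61.5385 ms; sum = 178.59 ms.
End-to-end = 179 ms.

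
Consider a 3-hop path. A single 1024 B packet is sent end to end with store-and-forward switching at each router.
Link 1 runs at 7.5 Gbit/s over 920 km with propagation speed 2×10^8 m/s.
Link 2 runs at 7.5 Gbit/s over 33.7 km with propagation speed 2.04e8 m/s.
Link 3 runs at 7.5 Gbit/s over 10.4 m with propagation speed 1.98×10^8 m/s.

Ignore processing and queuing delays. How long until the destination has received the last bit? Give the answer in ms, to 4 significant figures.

L = 1024 × 8 = 8192 bits.
Transmission delay per hop = L/R = 8192/7500000000 = 0.00109227 ms; 3 hops → 0.0032768 ms.
Propagation delays (d/s per hop): 4.6, 0.165196, 5.25253e-05 ms; sum = 4.76525 ms.
End-to-end = 4.769 ms.

4.769 ms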